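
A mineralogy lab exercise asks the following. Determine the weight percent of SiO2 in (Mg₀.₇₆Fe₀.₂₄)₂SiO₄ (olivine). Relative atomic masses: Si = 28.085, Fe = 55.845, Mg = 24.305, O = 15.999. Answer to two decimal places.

Molar mass of (Mg₀.₇₆Fe₀.₂₄)₂SiO₄ = 1.52*24.305 + 0.48*55.845 + 1*28.085 + 4*15.999 = 155.830 g/mol.
Each formula unit contains 1 Si, equivalent to 1/1 = 1.0000 mol SiO2.
M(SiO2) = 1×28.085 + 2×15.999 = 60.083 g/mol.
Mass of SiO2 per formula unit = 1.0000 × 60.083 = 60.083 g.
SiO2 wt% = 60.083 / 155.830 × 100 = 38.56%.

38.56 wt%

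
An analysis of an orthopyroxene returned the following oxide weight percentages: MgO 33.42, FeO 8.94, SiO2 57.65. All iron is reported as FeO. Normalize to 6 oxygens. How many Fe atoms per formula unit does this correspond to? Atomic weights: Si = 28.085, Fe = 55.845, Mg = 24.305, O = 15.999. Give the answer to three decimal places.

33.42 wt% MgO ÷ 40.304 g/mol = 0.82920 mol, giving 0.82920 Mg and 0.82920 O.
8.94 wt% FeO ÷ 71.844 g/mol = 0.12444 mol, giving 0.12444 Fe and 0.12444 O.
57.65 wt% SiO2 ÷ 60.083 g/mol = 0.95951 mol, giving 0.95951 Si and 1.91902 O.
Oxygen sums to 2.87266; scaling by 6/2.87266 = 2.08866 puts the formula on 6 O.
Fe: 0.12444 × 2.08866 = 0.260 atoms per formula unit.

0.260 Fe apfu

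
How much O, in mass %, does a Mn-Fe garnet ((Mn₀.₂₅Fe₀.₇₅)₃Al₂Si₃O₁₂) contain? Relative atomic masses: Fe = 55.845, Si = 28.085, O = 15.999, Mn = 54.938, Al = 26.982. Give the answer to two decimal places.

Formula mass = 0.75*54.938 + 2.25*55.845 + 2*26.982 + 3*28.085 + 12*15.999 = 497.062 g/mol, of which 191.988 g is O.
So O makes up 191.988/497.062 = 0.3862 of the mass, i.e. 38.62%.

38.62 mass %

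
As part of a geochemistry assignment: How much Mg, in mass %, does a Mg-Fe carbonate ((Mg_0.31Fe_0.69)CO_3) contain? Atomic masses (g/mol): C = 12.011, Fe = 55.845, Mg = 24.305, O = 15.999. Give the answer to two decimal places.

7.10 mass %

M((Mg_0.31Fe_0.69)CO_3) = 106.076 g/mol.
Mg contributes 0.31 × 24.305 = 7.535 g per mole.
7.535/106.076 = 0.0710 → 7.10%.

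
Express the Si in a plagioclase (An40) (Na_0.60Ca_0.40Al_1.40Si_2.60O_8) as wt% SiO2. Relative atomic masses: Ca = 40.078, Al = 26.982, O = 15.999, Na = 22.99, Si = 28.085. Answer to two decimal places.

58.16 wt%

M(Na_0.60Ca_0.40Al_1.40Si_2.60O_8) = 268.613 g/mol; M(SiO2) = 60.083 g/mol.
Moles SiO2 per formula unit = 2.60 Si ÷ 1 = 2.6000.
SiO2 fraction = (2.6000 × 60.083) / 268.613 = 156.216/268.613 = 0.5816.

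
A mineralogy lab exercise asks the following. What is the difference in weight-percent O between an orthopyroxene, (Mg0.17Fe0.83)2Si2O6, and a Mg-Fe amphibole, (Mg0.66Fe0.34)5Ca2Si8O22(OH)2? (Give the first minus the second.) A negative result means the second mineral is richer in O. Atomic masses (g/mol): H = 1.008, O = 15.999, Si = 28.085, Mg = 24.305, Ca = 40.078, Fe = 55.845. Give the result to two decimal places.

O in (Mg0.17Fe0.83)2Si2O6: molar mass 253.130 g/mol; 6×15.999 = 95.994 g → 37.92 wt%.
O in (Mg0.66Fe0.34)5Ca2Si8O22(OH)2: molar mass 865.971 g/mol; 24×15.999 = 383.976 g → 44.34 wt%.
Difference = 37.92 − 44.34 = -6.42 percentage points.

-6.42 percentage points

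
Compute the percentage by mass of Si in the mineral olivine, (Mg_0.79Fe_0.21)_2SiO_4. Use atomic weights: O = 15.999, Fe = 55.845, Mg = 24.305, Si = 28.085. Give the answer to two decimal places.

Molar mass of (Mg_0.79Fe_0.21)_2SiO_4: 1.58·24.305 + 0.42·55.845 + 1·28.085 + 4·15.999 = 153.938 g/mol.
Mass of Si per formula unit: 1 × 28.085 = 28.085 g.
Weight fraction Si = 28.085 / 153.938 = 0.1824.

18.24 wt%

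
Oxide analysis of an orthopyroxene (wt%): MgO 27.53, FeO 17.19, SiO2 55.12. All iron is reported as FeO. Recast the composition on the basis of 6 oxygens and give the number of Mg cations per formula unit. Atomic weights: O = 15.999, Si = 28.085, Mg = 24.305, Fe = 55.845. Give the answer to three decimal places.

1.486 Mg apfu

27.53 wt% MgO ÷ 40.304 g/mol = 0.68306 mol, giving 0.68306 Mg and 0.68306 O.
17.19 wt% FeO ÷ 71.844 g/mol = 0.23927 mol, giving 0.23927 Fe and 0.23927 O.
55.12 wt% SiO2 ÷ 60.083 g/mol = 0.91740 mol, giving 0.91740 Si and 1.83480 O.
Oxygen sums to 2.75713; scaling by 6/2.75713 = 2.17618 puts the formula on 6 O.
Mg: 0.68306 × 2.17618 = 1.486 atoms per formula unit.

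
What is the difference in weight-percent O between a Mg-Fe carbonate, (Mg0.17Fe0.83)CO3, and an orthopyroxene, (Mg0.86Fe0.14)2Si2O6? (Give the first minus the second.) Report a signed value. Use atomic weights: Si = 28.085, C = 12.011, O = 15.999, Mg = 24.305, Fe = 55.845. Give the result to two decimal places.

O in (Mg0.17Fe0.83)CO3: molar mass 110.491 g/mol; 3×15.999 = 47.997 g → 43.44 wt%.
O in (Mg0.86Fe0.14)2Si2O6: molar mass 209.605 g/mol; 6×15.999 = 95.994 g → 45.80 wt%.
Difference = 43.44 − 45.80 = -2.36 percentage points.

-2.36 percentage points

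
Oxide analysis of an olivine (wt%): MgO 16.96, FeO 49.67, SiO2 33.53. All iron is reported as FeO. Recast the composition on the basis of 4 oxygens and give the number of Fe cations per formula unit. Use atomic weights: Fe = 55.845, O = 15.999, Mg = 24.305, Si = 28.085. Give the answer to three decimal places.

MgO: 16.96/40.304 = 0.42080 mol → 0.42080 mol Mg, 0.42080 mol O.
FeO: 49.67/71.844 = 0.69136 mol → 0.69136 mol Fe, 0.69136 mol O.
SiO2: 33.53/60.083 = 0.55806 mol → 0.55806 mol Si, 1.11612 mol O.
Total oxygen = 2.22828 mol. Normalization factor = 4/2.22828 = 1.79511.
Fe per 4 O = 0.69136 × 1.79511 = 1.241.

1.241 Fe apfu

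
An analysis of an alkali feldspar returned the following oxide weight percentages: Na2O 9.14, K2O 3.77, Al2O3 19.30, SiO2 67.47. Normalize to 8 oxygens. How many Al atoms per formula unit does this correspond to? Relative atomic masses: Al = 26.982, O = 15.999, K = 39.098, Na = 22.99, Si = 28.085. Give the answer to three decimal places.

1.009 Al apfu

9.14 wt% Na2O ÷ 61.979 g/mol = 0.14747 mol, giving 0.29494 Na and 0.14747 O.
3.77 wt% K2O ÷ 94.195 g/mol = 0.04002 mol, giving 0.08004 K and 0.04002 O.
19.30 wt% Al2O3 ÷ 101.961 g/mol = 0.18929 mol, giving 0.37858 Al and 0.56787 O.
67.47 wt% SiO2 ÷ 60.083 g/mol = 1.12295 mol, giving 1.12295 Si and 2.24590 O.
Oxygen sums to 3.00126; scaling by 8/3.00126 = 2.66555 puts the formula on 8 O.
Al: 0.37858 × 2.66555 = 1.009 atoms per formula unit.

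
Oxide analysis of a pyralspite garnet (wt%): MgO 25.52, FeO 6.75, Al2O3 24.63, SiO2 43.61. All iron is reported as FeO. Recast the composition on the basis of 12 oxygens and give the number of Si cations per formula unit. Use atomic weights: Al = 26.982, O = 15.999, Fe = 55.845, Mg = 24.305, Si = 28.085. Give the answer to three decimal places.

MgO (M=40.304): mol = 0.63319; Mg = 0.63319, O = 0.63319.
FeO (M=71.844): mol = 0.09395; Fe = 0.09395, O = 0.09395.
Al2O3 (M=101.961): mol = 0.24156; Al = 0.48312, O = 0.72468.
SiO2 (M=60.083): mol = 0.72583; Si = 0.72583, O = 1.45166.
ΣO = 2.90348; factor = 12/ΣO = 4.13297.
Si apfu = 0.72583 × 4.13297 = 3.000.

3.000 Si apfu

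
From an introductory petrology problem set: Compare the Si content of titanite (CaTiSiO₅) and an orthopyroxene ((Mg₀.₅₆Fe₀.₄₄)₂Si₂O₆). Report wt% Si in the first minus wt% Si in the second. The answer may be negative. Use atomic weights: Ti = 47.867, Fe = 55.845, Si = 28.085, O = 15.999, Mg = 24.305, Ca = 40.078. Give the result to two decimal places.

-10.25 percentage points

Si in CaTiSiO₅: molar mass 196.025 g/mol; 1×28.085 = 28.085 g → 14.33 wt%.
Si in (Mg₀.₅₆Fe₀.₄₄)₂Si₂O₆: molar mass 228.529 g/mol; 2×28.085 = 56.170 g → 24.58 wt%.
Difference = 14.33 − 24.58 = -10.25 percentage points.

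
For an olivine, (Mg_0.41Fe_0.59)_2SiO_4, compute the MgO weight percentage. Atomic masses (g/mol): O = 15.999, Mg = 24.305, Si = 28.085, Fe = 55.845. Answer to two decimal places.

18.58 wt%

M((Mg_0.41Fe_0.59)_2SiO_4) = 177.908 g/mol; M(MgO) = 40.304 g/mol.
Moles MgO per formula unit = 0.82 Mg ÷ 1 = 0.8200.
MgO fraction = (0.8200 × 40.304) / 177.908 = 33.049/177.908 = 0.1858.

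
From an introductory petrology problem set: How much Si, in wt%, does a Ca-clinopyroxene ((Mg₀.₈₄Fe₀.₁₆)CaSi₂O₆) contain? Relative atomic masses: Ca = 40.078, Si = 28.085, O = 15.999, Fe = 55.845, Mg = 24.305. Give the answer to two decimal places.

Molar mass of (Mg₀.₈₄Fe₀.₁₆)CaSi₂O₆: 0.84×24.305 + 0.16×55.845 + 1×40.078 + 2×28.085 + 6×15.999 = 221.593 g/mol.
Mass of Si per formula unit: 2 × 28.085 = 56.170 g.
Weight fraction Si = 56.170 / 221.593 = 0.2535.

25.35 wt%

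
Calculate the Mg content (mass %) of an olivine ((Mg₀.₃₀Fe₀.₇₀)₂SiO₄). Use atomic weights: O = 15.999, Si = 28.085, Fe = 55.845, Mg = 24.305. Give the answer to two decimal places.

Molar mass of (Mg₀.₃₀Fe₀.₇₀)₂SiO₄: 0.60×24.305 + 1.40×55.845 + 1×28.085 + 4×15.999 = 184.847 g/mol.
Mass of Mg per formula unit: 0.60 × 24.305 = 14.583 g.
Weight fraction Mg = 14.583 / 184.847 = 0.0789.

7.89 mass %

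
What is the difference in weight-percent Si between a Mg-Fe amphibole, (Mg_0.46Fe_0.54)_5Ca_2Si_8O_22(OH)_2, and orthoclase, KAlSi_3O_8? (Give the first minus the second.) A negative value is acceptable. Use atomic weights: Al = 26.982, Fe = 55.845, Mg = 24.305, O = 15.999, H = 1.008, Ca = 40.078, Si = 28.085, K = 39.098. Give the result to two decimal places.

M((Mg_0.46Fe_0.54)_5Ca_2Si_8O_22(OH)_2) = 897.511 g/mol, so wt% Si = 224.680/897.511 × 100 = 25.03%.
M(KAlSi_3O_8) = 278.327 g/mol, so wt% Si = 84.255/278.327 × 100 = 30.27%.
25.03 − 30.27 = -5.24 pp.

-5.24 percentage points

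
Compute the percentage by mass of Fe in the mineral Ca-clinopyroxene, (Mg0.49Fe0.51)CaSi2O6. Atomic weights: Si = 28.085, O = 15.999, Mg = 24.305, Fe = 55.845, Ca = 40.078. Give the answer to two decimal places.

Formula mass = 0.49×24.305 + 0.51×55.845 + 1×40.078 + 2×28.085 + 6×15.999 = 232.632 g/mol, of which 28.481 g is Fe.
So Fe makes up 28.481/232.632 = 0.1224 of the mass, i.e. 12.24%.

12.24 mass %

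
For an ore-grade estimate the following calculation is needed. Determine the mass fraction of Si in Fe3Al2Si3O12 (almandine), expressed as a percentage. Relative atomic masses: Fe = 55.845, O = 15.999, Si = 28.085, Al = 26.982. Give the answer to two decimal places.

16.93 mass %

Formula mass = 3*55.845 + 2*26.982 + 3*28.085 + 12*15.999 = 497.742 g/mol, of which 84.255 g is Si.
So Si makes up 84.255/497.742 = 0.1693 of the mass, i.e. 16.93%.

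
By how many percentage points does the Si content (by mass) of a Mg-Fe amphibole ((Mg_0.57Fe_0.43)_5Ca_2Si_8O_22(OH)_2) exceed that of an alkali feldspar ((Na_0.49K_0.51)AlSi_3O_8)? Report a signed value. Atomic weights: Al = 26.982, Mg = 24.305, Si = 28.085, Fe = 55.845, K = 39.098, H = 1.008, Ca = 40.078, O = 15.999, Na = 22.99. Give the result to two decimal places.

-5.63 percentage points

First mineral: 224.680 g Si in 880.164 g formula = 25.53 wt% Si.
Second mineral: 84.255 g Si in 270.434 g formula = 31.16 wt% Si.
25.53% − 31.16% gives a difference of -5.63 percentage points.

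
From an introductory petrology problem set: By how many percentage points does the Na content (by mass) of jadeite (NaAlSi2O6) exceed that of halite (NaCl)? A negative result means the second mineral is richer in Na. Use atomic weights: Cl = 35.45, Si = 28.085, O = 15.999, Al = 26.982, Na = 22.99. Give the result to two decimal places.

-27.97 percentage points

Na in NaAlSi2O6: molar mass 202.136 g/mol; 1×22.99 = 22.990 g → 11.37 wt%.
Na in NaCl: molar mass 58.440 g/mol; 1×22.99 = 22.990 g → 39.34 wt%.
Difference = 11.37 − 39.34 = -27.97 percentage points.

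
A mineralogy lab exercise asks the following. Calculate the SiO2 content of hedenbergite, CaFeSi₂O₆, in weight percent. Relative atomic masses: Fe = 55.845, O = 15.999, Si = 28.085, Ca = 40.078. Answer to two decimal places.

Formula mass = 248.087 g/mol.
2 Si → 2.0000 mol SiO2 per formula unit; M(SiO2) = 60.083, so SiO2 mass = 120.166 g.
120.166/248.087 × 100 = 48.44 wt%.

48.44 wt%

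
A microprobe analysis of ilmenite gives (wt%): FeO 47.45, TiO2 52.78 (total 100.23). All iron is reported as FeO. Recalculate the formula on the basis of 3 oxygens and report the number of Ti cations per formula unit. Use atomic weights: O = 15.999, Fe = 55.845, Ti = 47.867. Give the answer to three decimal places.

FeO (M=71.844): mol = 0.66046; Fe = 0.66046, O = 0.66046.
TiO2 (M=79.865): mol = 0.66087; Ti = 0.66087, O = 1.32174.
ΣO = 1.98220; factor = 3/ΣO = 1.51347.
Ti apfu = 0.66087 × 1.51347 = 1.000.

1.000 Ti apfu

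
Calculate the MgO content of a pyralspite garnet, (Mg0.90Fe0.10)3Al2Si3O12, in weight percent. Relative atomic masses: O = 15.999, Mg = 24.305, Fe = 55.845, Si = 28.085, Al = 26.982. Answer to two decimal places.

26.38 wt%

Formula mass = 412.584 g/mol.
2.70 Mg → 2.7000 mol MgO per formula unit; M(MgO) = 40.304, so MgO mass = 108.821 g.
108.821/412.584 × 100 = 26.38 wt%.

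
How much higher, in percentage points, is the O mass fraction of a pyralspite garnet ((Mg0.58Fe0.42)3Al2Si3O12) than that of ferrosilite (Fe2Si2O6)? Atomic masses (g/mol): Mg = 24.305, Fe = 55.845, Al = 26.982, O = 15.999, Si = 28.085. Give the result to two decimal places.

First mineral: 191.988 g O in 442.862 g formula = 43.35 wt% O.
Second mineral: 95.994 g O in 263.854 g formula = 36.38 wt% O.
43.35% − 36.38% gives a difference of 6.97 percentage points.

6.97 percentage points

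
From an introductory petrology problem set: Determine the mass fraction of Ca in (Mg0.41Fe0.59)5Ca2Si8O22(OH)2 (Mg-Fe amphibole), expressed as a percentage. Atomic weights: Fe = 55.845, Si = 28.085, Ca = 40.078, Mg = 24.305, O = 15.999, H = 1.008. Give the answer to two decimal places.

Formula mass = 2.05·24.305 + 2.95·55.845 + 2·40.078 + 8·28.085 + 24·15.999 + 2·1.008 = 905.396 g/mol, of which 80.156 g is Ca.
So Ca makes up 80.156/905.396 = 0.0885 of the mass, i.e. 8.85%.

8.85 wt%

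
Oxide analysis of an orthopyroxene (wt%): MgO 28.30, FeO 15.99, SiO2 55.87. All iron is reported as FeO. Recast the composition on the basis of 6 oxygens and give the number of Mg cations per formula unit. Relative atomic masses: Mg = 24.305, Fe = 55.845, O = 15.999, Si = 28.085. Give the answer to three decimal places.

1.513 Mg apfu

MgO (M=40.304): mol = 0.70216; Mg = 0.70216, O = 0.70216.
FeO (M=71.844): mol = 0.22257; Fe = 0.22257, O = 0.22257.
SiO2 (M=60.083): mol = 0.92988; Si = 0.92988, O = 1.85976.
ΣO = 2.78449; factor = 6/ΣO = 2.15479.
Mg apfu = 0.70216 × 2.15479 = 1.513.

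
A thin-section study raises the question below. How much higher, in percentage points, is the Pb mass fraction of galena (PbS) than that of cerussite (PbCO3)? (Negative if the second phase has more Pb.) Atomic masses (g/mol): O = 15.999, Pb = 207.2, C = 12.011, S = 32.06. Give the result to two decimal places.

Pb in PbS: molar mass 239.260 g/mol; 1×207.2 = 207.200 g → 86.60 wt%.
Pb in PbCO3: molar mass 267.208 g/mol; 1×207.2 = 207.200 g → 77.54 wt%.
Difference = 86.60 − 77.54 = 9.06 percentage points.

9.06 percentage points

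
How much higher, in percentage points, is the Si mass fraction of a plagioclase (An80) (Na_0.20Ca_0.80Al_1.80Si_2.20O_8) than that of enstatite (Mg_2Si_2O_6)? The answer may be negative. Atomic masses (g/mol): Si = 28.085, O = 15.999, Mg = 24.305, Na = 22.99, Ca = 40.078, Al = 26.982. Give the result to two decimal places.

-5.51 percentage points

Si in Na_0.20Ca_0.80Al_1.80Si_2.20O_8: molar mass 275.007 g/mol; 2.20×28.085 = 61.787 g → 22.47 wt%.
Si in Mg_2Si_2O_6: molar mass 200.774 g/mol; 2×28.085 = 56.170 g → 27.98 wt%.
Difference = 22.47 − 27.98 = -5.51 percentage points.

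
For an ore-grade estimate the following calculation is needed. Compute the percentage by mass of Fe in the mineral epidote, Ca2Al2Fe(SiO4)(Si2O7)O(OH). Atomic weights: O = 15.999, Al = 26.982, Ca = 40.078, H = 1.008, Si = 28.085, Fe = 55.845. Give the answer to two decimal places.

Molar mass of Ca2Al2Fe(SiO4)(Si2O7)O(OH): 2*40.078 + 2*26.982 + 1*55.845 + 3*28.085 + 13*15.999 + 1*1.008 = 483.215 g/mol.
Mass of Fe per formula unit: 1 × 55.845 = 55.845 g.
Weight fraction Fe = 55.845 / 483.215 = 0.1156.

11.56 mass %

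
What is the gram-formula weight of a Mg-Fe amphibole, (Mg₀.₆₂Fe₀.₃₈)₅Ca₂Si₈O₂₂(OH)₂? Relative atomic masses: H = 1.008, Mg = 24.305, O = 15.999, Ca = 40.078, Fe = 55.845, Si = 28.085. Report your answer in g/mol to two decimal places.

872.28 g/mol

Mg: 3.10 × 24.305 = 75.3455
Fe: 1.90 × 55.845 = 106.1055
Ca: 2 × 40.078 = 80.1560
Si: 8 × 28.085 = 224.6800
O: 24 × 15.999 = 383.9760
H: 2 × 1.008 = 2.0160
Summing the contributions gives the formula mass.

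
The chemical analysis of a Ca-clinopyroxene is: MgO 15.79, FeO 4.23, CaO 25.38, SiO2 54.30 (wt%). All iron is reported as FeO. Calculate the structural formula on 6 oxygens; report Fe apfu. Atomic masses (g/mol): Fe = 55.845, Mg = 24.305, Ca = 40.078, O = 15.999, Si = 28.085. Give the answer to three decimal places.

0.130 Fe apfu

15.79 wt% MgO ÷ 40.304 g/mol = 0.39177 mol, giving 0.39177 Mg and 0.39177 O.
4.23 wt% FeO ÷ 71.844 g/mol = 0.05888 mol, giving 0.05888 Fe and 0.05888 O.
25.38 wt% CaO ÷ 56.077 g/mol = 0.45259 mol, giving 0.45259 Ca and 0.45259 O.
54.30 wt% SiO2 ÷ 60.083 g/mol = 0.90375 mol, giving 0.90375 Si and 1.80750 O.
Oxygen sums to 2.71074; scaling by 6/2.71074 = 2.21342 puts the formula on 6 O.
Fe: 0.05888 × 2.21342 = 0.130 atoms per formula unit.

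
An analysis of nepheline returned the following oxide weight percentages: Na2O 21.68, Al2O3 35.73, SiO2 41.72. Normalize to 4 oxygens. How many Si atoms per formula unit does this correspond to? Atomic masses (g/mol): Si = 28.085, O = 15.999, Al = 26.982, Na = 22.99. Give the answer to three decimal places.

0.996 Si apfu

Na2O (M=61.979): mol = 0.34980; Na = 0.69960, O = 0.34980.
Al2O3 (M=101.961): mol = 0.35043; Al = 0.70086, O = 1.05129.
SiO2 (M=60.083): mol = 0.69437; Si = 0.69437, O = 1.38874.
ΣO = 2.78983; factor = 4/ΣO = 1.43378.
Si apfu = 0.69437 × 1.43378 = 0.996.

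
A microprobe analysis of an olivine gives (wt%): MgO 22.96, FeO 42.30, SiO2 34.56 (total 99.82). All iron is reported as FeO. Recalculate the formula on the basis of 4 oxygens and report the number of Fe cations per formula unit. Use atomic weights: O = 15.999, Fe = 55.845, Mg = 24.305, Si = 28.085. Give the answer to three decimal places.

22.96 wt% MgO ÷ 40.304 g/mol = 0.56967 mol, giving 0.56967 Mg and 0.56967 O.
42.30 wt% FeO ÷ 71.844 g/mol = 0.58878 mol, giving 0.58878 Fe and 0.58878 O.
34.56 wt% SiO2 ÷ 60.083 g/mol = 0.57520 mol, giving 0.57520 Si and 1.15040 O.
Oxygen sums to 2.30885; scaling by 4/2.30885 = 1.73246 puts the formula on 4 O.
Fe: 0.58878 × 1.73246 = 1.020 atoms per formula unit.

1.020 Fe apfu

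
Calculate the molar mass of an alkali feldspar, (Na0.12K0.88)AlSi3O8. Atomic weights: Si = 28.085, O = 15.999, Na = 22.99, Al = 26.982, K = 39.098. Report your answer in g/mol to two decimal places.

276.39 g/mol

M = 0.12·22.99 + 0.88·39.098 + 1·26.982 + 3·28.085 + 8·15.999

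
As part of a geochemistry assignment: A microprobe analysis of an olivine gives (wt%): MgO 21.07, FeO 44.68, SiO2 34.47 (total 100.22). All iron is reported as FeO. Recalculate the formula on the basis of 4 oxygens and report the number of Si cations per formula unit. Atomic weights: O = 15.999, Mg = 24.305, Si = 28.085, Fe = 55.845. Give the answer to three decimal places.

1.001 Si apfu

MgO: 21.07/40.304 = 0.52278 mol → 0.52278 mol Mg, 0.52278 mol O.
FeO: 44.68/71.844 = 0.62190 mol → 0.62190 mol Fe, 0.62190 mol O.
SiO2: 34.47/60.083 = 0.57371 mol → 0.57371 mol Si, 1.14742 mol O.
Total oxygen = 2.29210 mol. Normalization factor = 4/2.29210 = 1.74512.
Si per 4 O = 0.57371 × 1.74512 = 1.001.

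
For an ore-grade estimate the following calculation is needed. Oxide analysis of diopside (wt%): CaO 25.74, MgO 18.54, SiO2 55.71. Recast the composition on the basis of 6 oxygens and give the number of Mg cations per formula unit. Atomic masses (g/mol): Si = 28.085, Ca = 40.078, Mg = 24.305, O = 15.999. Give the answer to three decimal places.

CaO (M=56.077): mol = 0.45901; Ca = 0.45901, O = 0.45901.
MgO (M=40.304): mol = 0.46000; Mg = 0.46000, O = 0.46000.
SiO2 (M=60.083): mol = 0.92722; Si = 0.92722, O = 1.85444.
ΣO = 2.77345; factor = 6/ΣO = 2.16337.
Mg apfu = 0.46000 × 2.16337 = 0.995.

0.995 Mg apfu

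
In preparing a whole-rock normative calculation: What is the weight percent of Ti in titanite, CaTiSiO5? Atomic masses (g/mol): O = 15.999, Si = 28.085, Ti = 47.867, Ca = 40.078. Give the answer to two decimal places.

Formula mass = 1·40.078 + 1·47.867 + 1·28.085 + 5·15.999 = 196.025 g/mol, of which 47.867 g is Ti.
So Ti makes up 47.867/196.025 = 0.2442 of the mass, i.e. 24.42%.

24.42 mass %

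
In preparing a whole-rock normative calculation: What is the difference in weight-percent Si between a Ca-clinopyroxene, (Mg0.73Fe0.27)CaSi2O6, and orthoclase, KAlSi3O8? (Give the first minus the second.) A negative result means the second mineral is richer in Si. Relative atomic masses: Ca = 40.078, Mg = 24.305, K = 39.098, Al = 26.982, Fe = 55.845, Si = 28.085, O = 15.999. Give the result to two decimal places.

-5.31 percentage points

M((Mg0.73Fe0.27)CaSi2O6) = 225.063 g/mol, so wt% Si = 56.170/225.063 × 100 = 24.96%.
M(KAlSi3O8) = 278.327 g/mol, so wt% Si = 84.255/278.327 × 100 = 30.27%.
24.96 − 30.27 = -5.31 pp.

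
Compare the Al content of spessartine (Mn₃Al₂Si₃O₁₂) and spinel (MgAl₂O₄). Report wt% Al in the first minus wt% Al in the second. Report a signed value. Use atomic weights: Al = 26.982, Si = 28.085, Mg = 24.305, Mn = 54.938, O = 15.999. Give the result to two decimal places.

-27.03 percentage points

First mineral: 53.964 g Al in 495.021 g formula = 10.90 wt% Al.
Second mineral: 53.964 g Al in 142.265 g formula = 37.93 wt% Al.
10.90% − 37.93% gives a difference of -27.03 percentage points.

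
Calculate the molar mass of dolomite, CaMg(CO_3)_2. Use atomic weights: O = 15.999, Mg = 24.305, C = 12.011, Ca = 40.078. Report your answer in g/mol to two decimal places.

184.40 g/mol

The formula mass is the sum 1*40.078 + 1*24.305 + 2*12.011 + 6*15.999.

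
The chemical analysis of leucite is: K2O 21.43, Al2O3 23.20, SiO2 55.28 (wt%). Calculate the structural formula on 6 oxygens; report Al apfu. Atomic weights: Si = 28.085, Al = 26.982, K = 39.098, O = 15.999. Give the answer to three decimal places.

0.993 Al apfu

K2O: 21.43/94.195 = 0.22751 mol → 0.45502 mol K, 0.22751 mol O.
Al2O3: 23.20/101.961 = 0.22754 mol → 0.45508 mol Al, 0.68262 mol O.
SiO2: 55.28/60.083 = 0.92006 mol → 0.92006 mol Si, 1.84012 mol O.
Total oxygen = 2.75025 mol. Normalization factor = 6/2.75025 = 2.18162.
Al per 6 O = 0.45508 × 2.18162 = 0.993.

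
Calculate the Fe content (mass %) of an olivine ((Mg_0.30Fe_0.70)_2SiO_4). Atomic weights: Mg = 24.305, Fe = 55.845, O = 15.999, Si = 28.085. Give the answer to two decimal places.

Formula mass = 0.60·24.305 + 1.40·55.845 + 1·28.085 + 4·15.999 = 184.847 g/mol, of which 78.183 g is Fe.
So Fe makes up 78.183/184.847 = 0.4230 of the mass, i.e. 42.30%.

42.30 mass %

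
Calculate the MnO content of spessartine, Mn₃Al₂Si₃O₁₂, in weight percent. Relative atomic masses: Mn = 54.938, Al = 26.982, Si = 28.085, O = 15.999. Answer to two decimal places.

Formula mass = 495.021 g/mol.
3 Mn → 3.0000 mol MnO per formula unit; M(MnO) = 70.937, so MnO mass = 212.811 g.
212.811/495.021 × 100 = 42.99 wt%.

42.99 wt%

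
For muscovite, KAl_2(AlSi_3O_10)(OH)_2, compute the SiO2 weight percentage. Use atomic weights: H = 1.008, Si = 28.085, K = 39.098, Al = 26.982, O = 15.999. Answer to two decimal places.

Formula mass = 398.303 g/mol.
3 Si → 3.0000 mol SiO2 per formula unit; M(SiO2) = 60.083, so SiO2 mass = 180.249 g.
180.249/398.303 × 100 = 45.25 wt%.

45.25 wt%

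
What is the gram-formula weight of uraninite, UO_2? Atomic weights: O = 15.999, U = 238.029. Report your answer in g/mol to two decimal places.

U: 1 × 238.029 = 238.0290
O: 2 × 15.999 = 31.9980
Summing the contributions gives the formula mass.

270.03 g/mol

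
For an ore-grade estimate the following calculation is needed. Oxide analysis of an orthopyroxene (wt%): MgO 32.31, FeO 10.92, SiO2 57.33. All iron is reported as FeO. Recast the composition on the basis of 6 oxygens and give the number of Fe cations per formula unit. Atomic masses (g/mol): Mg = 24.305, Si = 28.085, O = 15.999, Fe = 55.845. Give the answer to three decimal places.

0.319 Fe apfu

MgO: 32.31/40.304 = 0.80166 mol → 0.80166 mol Mg, 0.80166 mol O.
FeO: 10.92/71.844 = 0.15200 mol → 0.15200 mol Fe, 0.15200 mol O.
SiO2: 57.33/60.083 = 0.95418 mol → 0.95418 mol Si, 1.90836 mol O.
Total oxygen = 2.86202 mol. Normalization factor = 6/2.86202 = 2.09642.
Fe per 6 O = 0.15200 × 2.09642 = 0.319.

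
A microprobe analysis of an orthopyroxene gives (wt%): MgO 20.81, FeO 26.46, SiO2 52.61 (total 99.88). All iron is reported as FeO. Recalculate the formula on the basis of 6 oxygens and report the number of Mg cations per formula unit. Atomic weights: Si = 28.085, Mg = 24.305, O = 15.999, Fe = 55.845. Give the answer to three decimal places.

1.175 Mg apfu

MgO: 20.81/40.304 = 0.51633 mol → 0.51633 mol Mg, 0.51633 mol O.
FeO: 26.46/71.844 = 0.36830 mol → 0.36830 mol Fe, 0.36830 mol O.
SiO2: 52.61/60.083 = 0.87562 mol → 0.87562 mol Si, 1.75124 mol O.
Total oxygen = 2.63587 mol. Normalization factor = 6/2.63587 = 2.27629.
Mg per 6 O = 0.51633 × 2.27629 = 1.175.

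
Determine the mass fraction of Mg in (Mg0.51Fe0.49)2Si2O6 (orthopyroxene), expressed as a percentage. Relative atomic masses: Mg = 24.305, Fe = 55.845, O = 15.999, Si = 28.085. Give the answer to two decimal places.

M((Mg0.51Fe0.49)2Si2O6) = 231.683 g/mol.
Mg contributes 1.02 × 24.305 = 24.791 g per mole.
24.791/231.683 = 0.1070 → 10.70%.

10.70 weight percent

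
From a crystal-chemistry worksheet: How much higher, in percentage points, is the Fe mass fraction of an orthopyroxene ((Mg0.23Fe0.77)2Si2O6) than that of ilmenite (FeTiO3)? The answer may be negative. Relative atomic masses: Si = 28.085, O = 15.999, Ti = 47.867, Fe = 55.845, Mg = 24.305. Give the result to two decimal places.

M((Mg0.23Fe0.77)2Si2O6) = 249.346 g/mol, so wt% Fe = 86.001/249.346 × 100 = 34.49%.
M(FeTiO3) = 151.709 g/mol, so wt% Fe = 55.845/151.709 × 100 = 36.81%.
34.49 − 36.81 = -2.32 pp.

-2.32 percentage points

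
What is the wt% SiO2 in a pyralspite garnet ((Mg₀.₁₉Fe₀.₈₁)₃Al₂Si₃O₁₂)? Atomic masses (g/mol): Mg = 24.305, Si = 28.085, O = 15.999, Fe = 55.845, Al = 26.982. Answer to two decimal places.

Molar mass of (Mg₀.₁₉Fe₀.₈₁)₃Al₂Si₃O₁₂ = 0.57·24.305 + 2.43·55.845 + 2·26.982 + 3·28.085 + 12·15.999 = 479.764 g/mol.
Each formula unit contains 3 Si, equivalent to 3/1 = 3.0000 mol SiO2.
M(SiO2) = 1×28.085 + 2×15.999 = 60.083 g/mol.
Mass of SiO2 per formula unit = 3.0000 × 60.083 = 180.249 g.
SiO2 wt% = 180.249 / 479.764 × 100 = 37.57%.

37.57 wt%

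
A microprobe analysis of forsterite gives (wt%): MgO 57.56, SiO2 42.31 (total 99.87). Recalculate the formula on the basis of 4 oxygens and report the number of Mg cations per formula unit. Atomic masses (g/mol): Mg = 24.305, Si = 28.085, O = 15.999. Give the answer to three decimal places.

MgO (M=40.304): mol = 1.42815; Mg = 1.42815, O = 1.42815.
SiO2 (M=60.083): mol = 0.70419; Si = 0.70419, O = 1.40838.
ΣO = 2.83653; factor = 4/ΣO = 1.41017.
Mg apfu = 1.42815 × 1.41017 = 2.014.

2.014 Mg apfu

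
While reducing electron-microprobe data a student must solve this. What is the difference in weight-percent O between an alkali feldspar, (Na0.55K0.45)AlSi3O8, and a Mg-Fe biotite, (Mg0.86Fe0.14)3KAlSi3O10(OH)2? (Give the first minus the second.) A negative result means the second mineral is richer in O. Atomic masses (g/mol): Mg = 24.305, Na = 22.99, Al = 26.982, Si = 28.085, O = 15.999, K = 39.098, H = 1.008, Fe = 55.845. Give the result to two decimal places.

2.90 percentage points

M((Na0.55K0.45)AlSi3O8) = 269.468 g/mol, so wt% O = 127.992/269.468 × 100 = 47.50%.
M((Mg0.86Fe0.14)3KAlSi3O10(OH)2) = 430.501 g/mol, so wt% O = 191.988/430.501 × 100 = 44.60%.
47.50 − 44.60 = 2.90 pp.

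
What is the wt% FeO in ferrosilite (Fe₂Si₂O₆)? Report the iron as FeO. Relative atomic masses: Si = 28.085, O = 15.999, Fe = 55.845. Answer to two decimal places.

Formula mass = 263.854 g/mol.
2 Fe → 2.0000 mol FeO per formula unit; M(FeO) = 71.844, so FeO mass = 143.688 g.
143.688/263.854 × 100 = 54.46 wt%.

54.46 wt%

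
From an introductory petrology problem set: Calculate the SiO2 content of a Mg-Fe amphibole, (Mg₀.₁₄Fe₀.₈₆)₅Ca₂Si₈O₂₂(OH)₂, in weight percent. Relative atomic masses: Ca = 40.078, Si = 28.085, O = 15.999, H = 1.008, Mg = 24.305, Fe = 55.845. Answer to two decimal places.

50.70 wt%

M((Mg₀.₁₄Fe₀.₈₆)₅Ca₂Si₈O₂₂(OH)₂) = 947.975 g/mol; M(SiO2) = 60.083 g/mol.
Moles SiO2 per formula unit = 8 Si ÷ 1 = 8.0000.
SiO2 fraction = (8.0000 × 60.083) / 947.975 = 480.664/947.975 = 0.5070.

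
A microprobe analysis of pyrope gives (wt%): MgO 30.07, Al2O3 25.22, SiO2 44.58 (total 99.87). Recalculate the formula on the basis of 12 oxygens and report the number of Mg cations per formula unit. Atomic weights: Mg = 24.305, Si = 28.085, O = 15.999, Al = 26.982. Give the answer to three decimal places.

3.012 Mg apfu

MgO: 30.07/40.304 = 0.74608 mol → 0.74608 mol Mg, 0.74608 mol O.
Al2O3: 25.22/101.961 = 0.24735 mol → 0.49470 mol Al, 0.74205 mol O.
SiO2: 44.58/60.083 = 0.74197 mol → 0.74197 mol Si, 1.48394 mol O.
Total oxygen = 2.97207 mol. Normalization factor = 12/2.97207 = 4.03759.
Mg per 12 O = 0.74608 × 4.03759 = 3.012.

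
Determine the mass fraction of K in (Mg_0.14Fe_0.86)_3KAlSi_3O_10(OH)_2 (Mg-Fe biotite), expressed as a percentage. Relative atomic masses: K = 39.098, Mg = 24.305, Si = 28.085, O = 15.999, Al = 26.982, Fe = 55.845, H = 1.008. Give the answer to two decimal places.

Molar mass of (Mg_0.14Fe_0.86)_3KAlSi_3O_10(OH)_2: 0.42×24.305 + 2.58×55.845 + 1×39.098 + 1×26.982 + 3×28.085 + 12×15.999 + 2×1.008 = 498.627 g/mol.
Mass of K per formula unit: 1 × 39.098 = 39.098 g.
Weight fraction K = 39.098 / 498.627 = 0.0784.

7.84 weight percent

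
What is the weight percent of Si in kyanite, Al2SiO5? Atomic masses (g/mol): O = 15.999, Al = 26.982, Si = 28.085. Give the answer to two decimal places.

Molar mass of Al2SiO5: 2·26.982 + 1·28.085 + 5·15.999 = 162.044 g/mol.
Mass of Si per formula unit: 1 × 28.085 = 28.085 g.
Weight fraction Si = 28.085 / 162.044 = 0.1733.

17.33 wt%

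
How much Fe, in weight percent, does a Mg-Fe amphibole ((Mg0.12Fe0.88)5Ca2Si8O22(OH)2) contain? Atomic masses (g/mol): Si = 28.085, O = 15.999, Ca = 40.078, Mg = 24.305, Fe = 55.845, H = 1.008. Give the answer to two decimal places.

25.83 weight percent

M((Mg0.12Fe0.88)5Ca2Si8O22(OH)2) = 951.129 g/mol.
Fe contributes 4.40 × 55.845 = 245.718 g per mole.
245.718/951.129 = 0.2583 → 25.83%.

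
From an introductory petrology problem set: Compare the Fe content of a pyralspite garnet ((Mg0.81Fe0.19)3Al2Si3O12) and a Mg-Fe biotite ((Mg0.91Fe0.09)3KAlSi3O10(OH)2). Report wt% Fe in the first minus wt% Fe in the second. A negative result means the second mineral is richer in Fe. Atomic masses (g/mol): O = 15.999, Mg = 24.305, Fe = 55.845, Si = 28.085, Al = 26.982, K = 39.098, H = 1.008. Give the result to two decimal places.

M((Mg0.81Fe0.19)3Al2Si3O12) = 421.100 g/mol, so wt% Fe = 31.832/421.100 × 100 = 7.56%.
M((Mg0.91Fe0.09)3KAlSi3O10(OH)2) = 425.770 g/mol, so wt% Fe = 15.078/425.770 × 100 = 3.54%.
7.56 − 3.54 = 4.02 pp.

4.02 percentage points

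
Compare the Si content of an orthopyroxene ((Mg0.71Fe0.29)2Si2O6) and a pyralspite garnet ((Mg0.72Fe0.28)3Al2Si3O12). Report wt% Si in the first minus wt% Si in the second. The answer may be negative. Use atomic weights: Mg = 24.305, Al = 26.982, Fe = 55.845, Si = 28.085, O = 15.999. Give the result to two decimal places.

6.03 percentage points

M((Mg0.71Fe0.29)2Si2O6) = 219.067 g/mol, so wt% Si = 56.170/219.067 × 100 = 25.64%.
M((Mg0.72Fe0.28)3Al2Si3O12) = 429.616 g/mol, so wt% Si = 84.255/429.616 × 100 = 19.61%.
25.64 − 19.61 = 6.03 pp.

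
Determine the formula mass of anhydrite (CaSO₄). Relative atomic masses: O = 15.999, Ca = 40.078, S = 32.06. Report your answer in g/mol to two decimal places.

Ca: 1 × 40.078 = 40.0780
S: 1 × 32.06 = 32.0600
O: 4 × 15.999 = 63.9960
Summing the contributions gives the formula mass.

136.13 g/mol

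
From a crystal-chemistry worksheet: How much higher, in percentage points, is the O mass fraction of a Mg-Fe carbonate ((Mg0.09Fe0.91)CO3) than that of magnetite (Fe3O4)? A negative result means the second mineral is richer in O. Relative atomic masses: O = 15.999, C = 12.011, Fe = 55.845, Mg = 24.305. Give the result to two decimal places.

14.83 percentage points

O in (Mg0.09Fe0.91)CO3: molar mass 113.014 g/mol; 3×15.999 = 47.997 g → 42.47 wt%.
O in Fe3O4: molar mass 231.531 g/mol; 4×15.999 = 63.996 g → 27.64 wt%.
Difference = 42.47 − 27.64 = 14.83 percentage points.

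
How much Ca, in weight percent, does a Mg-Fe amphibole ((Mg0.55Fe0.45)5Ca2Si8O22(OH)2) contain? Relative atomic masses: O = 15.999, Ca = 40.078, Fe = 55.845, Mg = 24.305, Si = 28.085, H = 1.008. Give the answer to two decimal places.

Molar mass of (Mg0.55Fe0.45)5Ca2Si8O22(OH)2: 2.75×24.305 + 2.25×55.845 + 2×40.078 + 8×28.085 + 24×15.999 + 2×1.008 = 883.318 g/mol.
Mass of Ca per formula unit: 2 × 40.078 = 80.156 g.
Weight fraction Ca = 80.156 / 883.318 = 0.0907.

9.07 weight percent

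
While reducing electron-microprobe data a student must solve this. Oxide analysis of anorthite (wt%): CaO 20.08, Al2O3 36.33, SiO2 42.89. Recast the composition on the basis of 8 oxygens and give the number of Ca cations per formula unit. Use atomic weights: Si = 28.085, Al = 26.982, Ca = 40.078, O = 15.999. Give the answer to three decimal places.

CaO: 20.08/56.077 = 0.35808 mol → 0.35808 mol Ca, 0.35808 mol O.
Al2O3: 36.33/101.961 = 0.35631 mol → 0.71262 mol Al, 1.06893 mol O.
SiO2: 42.89/60.083 = 0.71385 mol → 0.71385 mol Si, 1.42770 mol O.
Total oxygen = 2.85471 mol. Normalization factor = 8/2.85471 = 2.80239.
Ca per 8 O = 0.35808 × 2.80239 = 1.003.

1.003 Ca apfu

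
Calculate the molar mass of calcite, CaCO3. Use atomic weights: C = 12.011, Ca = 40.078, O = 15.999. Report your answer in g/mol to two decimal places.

The formula mass is the sum 1*40.078 + 1*12.011 + 3*15.999.

100.09 g/mol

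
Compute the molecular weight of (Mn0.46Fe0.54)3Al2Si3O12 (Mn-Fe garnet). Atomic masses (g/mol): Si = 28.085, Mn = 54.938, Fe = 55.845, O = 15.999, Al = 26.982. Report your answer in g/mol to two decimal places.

496.49 g/mol

The formula mass is the sum 1.38·54.938 + 1.62·55.845 + 2·26.982 + 3·28.085 + 12·15.999.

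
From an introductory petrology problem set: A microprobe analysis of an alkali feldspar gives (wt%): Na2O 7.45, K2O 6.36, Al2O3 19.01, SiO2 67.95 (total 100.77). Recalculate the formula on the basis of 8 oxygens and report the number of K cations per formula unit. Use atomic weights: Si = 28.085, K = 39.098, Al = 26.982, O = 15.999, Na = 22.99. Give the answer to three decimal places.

7.45 wt% Na2O ÷ 61.979 g/mol = 0.12020 mol, giving 0.24040 Na and 0.12020 O.
6.36 wt% K2O ÷ 94.195 g/mol = 0.06752 mol, giving 0.13504 K and 0.06752 O.
19.01 wt% Al2O3 ÷ 101.961 g/mol = 0.18644 mol, giving 0.37288 Al and 0.55932 O.
67.95 wt% SiO2 ÷ 60.083 g/mol = 1.13094 mol, giving 1.13094 Si and 2.26188 O.
Oxygen sums to 3.00892; scaling by 8/3.00892 = 2.65876 puts the formula on 8 O.
K: 0.13504 × 2.65876 = 0.359 atoms per formula unit.

0.359 K apfu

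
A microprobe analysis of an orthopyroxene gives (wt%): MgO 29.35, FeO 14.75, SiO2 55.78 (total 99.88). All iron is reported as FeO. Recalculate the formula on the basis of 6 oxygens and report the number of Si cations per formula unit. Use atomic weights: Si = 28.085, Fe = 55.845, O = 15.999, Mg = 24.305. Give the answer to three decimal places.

29.35 wt% MgO ÷ 40.304 g/mol = 0.72822 mol, giving 0.72822 Mg and 0.72822 O.
14.75 wt% FeO ÷ 71.844 g/mol = 0.20531 mol, giving 0.20531 Fe and 0.20531 O.
55.78 wt% SiO2 ÷ 60.083 g/mol = 0.92838 mol, giving 0.92838 Si and 1.85676 O.
Oxygen sums to 2.79029; scaling by 6/2.79029 = 2.15031 puts the formula on 6 O.
Si: 0.92838 × 2.15031 = 1.996 atoms per formula unit.

1.996 Si apfu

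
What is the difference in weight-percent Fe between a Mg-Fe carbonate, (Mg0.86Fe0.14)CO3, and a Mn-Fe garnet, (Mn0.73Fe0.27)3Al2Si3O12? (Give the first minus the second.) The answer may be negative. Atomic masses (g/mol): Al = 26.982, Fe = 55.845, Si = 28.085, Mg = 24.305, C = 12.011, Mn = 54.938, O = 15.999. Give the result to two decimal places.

First mineral: 7.818 g Fe in 88.729 g formula = 8.81 wt% Fe.
Second mineral: 45.234 g Fe in 495.756 g formula = 9.12 wt% Fe.
8.81% − 9.12% gives a difference of -0.31 percentage points.

-0.31 percentage points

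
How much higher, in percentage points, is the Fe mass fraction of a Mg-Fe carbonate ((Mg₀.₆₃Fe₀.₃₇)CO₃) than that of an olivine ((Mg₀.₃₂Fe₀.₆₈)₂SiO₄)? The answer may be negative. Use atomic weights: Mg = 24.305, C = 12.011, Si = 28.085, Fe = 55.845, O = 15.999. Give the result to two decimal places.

-19.84 percentage points

M((Mg₀.₆₃Fe₀.₃₇)CO₃) = 95.983 g/mol, so wt% Fe = 20.663/95.983 × 100 = 21.53%.
M((Mg₀.₃₂Fe₀.₆₈)₂SiO₄) = 183.585 g/mol, so wt% Fe = 75.949/183.585 × 100 = 41.37%.
21.53 − 41.37 = -19.84 pp.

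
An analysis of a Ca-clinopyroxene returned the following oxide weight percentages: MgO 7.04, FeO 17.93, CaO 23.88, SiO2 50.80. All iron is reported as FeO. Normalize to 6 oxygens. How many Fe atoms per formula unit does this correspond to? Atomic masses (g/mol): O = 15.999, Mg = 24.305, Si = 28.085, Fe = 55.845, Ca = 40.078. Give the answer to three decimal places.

MgO: 7.04/40.304 = 0.17467 mol → 0.17467 mol Mg, 0.17467 mol O.
FeO: 17.93/71.844 = 0.24957 mol → 0.24957 mol Fe, 0.24957 mol O.
CaO: 23.88/56.077 = 0.42584 mol → 0.42584 mol Ca, 0.42584 mol O.
SiO2: 50.80/60.083 = 0.84550 mol → 0.84550 mol Si, 1.69100 mol O.
Total oxygen = 2.54108 mol. Normalization factor = 6/2.54108 = 2.36120.
Fe per 6 O = 0.24957 × 2.36120 = 0.589.

0.589 Fe apfu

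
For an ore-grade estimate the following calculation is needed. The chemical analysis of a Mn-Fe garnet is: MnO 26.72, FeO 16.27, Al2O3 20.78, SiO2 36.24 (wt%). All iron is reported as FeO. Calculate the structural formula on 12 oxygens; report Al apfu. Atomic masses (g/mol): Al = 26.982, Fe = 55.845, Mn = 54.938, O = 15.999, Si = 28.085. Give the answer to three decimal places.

2.020 Al apfu

26.72 wt% MnO ÷ 70.937 g/mol = 0.37667 mol, giving 0.37667 Mn and 0.37667 O.
16.27 wt% FeO ÷ 71.844 g/mol = 0.22646 mol, giving 0.22646 Fe and 0.22646 O.
20.78 wt% Al2O3 ÷ 101.961 g/mol = 0.20380 mol, giving 0.40760 Al and 0.61140 O.
36.24 wt% SiO2 ÷ 60.083 g/mol = 0.60317 mol, giving 0.60317 Si and 1.20634 O.
Oxygen sums to 2.42087; scaling by 12/2.42087 = 4.95690 puts the formula on 12 O.
Al: 0.40760 × 4.95690 = 2.020 atoms per formula unit.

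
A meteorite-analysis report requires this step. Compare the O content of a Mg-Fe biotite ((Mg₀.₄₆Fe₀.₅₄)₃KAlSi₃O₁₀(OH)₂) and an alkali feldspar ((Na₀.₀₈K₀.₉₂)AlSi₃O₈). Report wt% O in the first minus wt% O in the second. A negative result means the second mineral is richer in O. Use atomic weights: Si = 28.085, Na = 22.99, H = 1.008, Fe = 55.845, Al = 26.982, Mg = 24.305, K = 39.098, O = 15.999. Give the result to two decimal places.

-5.21 percentage points

O in (Mg₀.₄₆Fe₀.₅₄)₃KAlSi₃O₁₀(OH)₂: molar mass 468.349 g/mol; 12×15.999 = 191.988 g → 40.99 wt%.
O in (Na₀.₀₈K₀.₉₂)AlSi₃O₈: molar mass 277.038 g/mol; 8×15.999 = 127.992 g → 46.20 wt%.
Difference = 40.99 − 46.20 = -5.21 percentage points.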